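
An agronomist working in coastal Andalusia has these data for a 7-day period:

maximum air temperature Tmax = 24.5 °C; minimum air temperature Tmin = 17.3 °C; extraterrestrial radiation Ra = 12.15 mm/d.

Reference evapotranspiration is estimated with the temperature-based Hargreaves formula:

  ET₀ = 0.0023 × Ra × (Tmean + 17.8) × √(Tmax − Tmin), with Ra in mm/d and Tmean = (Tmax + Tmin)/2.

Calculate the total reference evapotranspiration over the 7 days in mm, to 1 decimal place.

Tmean = (24.5 + 17.3)/2 = 20.90 °C
ET₀ = 0.0023 × 12.15 × (20.90 + 17.8) × √7.2 = 0.0023 × 12.15 × 38.70 × 2.6833 = 2.9019 mm/d
Over 7 days: 2.9019 × 7 = 20.313 mm

20.3 mm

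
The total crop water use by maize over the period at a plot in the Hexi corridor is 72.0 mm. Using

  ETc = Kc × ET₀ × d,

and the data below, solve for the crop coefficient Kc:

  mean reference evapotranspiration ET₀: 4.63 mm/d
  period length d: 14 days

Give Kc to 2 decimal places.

1.11

ETc = Kc × ET₀ × d  ⇒  Kc = ETc / (ET₀ × d)
Kc = 72.0 / (4.63 × 14) = 72.0 / 64.82 = 1.1108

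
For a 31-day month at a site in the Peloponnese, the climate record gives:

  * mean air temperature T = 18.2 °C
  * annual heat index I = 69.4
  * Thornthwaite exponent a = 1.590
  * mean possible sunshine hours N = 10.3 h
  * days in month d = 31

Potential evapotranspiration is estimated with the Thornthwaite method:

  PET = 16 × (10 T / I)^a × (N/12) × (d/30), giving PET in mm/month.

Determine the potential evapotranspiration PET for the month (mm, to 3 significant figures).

10T/I = 10 × 18.2 / 69.4 = 2.6225
(10T/I)^a = 2.6225^1.590 = 4.6319
Uncorrected PET = 16 × 4.6319 = 74.110 mm
Correction = (N/12)(d/30) = (10.3/12)(31/30) = 0.8869
PET = 74.110 × 0.8869 = 65.728 mm/month

65.7 mm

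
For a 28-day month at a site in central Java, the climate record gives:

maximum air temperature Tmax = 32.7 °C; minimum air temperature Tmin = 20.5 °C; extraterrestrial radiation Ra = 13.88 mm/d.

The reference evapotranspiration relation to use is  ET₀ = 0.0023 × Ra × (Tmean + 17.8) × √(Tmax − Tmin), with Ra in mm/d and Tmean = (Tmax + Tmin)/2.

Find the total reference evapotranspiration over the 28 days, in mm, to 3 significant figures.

Tmean = (32.7 + 20.5)/2 = 26.60 °C
ET₀ = 0.0023 × 13.88 × (26.60 + 17.8) × √12.2 = 0.0023 × 13.88 × 44.40 × 3.4928 = 4.9508 mm/d
Over 28 days: 4.9508 × 28 = 138.622 mm

139 mm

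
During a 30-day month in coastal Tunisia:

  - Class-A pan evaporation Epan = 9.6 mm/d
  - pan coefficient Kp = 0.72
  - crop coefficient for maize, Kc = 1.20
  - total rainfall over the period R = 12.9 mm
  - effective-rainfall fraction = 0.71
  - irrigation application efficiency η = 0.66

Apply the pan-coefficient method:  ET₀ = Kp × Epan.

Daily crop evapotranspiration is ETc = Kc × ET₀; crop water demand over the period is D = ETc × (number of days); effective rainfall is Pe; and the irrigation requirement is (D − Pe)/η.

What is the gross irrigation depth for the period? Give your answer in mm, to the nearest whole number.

363 mm

ET₀ = 0.72 × 9.6 = 6.9120 mm/d
ETc = Kc × ET₀ = 1.20 × 6.9120 = 8.2944 mm/d
Crop demand D = ETc × 30 d = 8.2944 × 30 = 248.832 mm
Pe = 0.71 × 12.9 = 9.159 mm
D − Pe = 248.832 − 9.159 = 239.673 mm
Gross irrigation = 239.673 / 0.66 = 363.141 mm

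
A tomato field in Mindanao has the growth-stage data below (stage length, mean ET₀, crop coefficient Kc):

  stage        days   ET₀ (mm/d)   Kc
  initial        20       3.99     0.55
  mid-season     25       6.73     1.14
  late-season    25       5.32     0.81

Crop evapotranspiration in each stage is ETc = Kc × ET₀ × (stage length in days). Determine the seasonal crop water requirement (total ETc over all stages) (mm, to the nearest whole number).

343 mm

initial: 0.55 × 3.99 × 20 = 43.89 mm
mid-season: 1.14 × 6.73 × 25 = 191.81 mm
late-season: 0.81 × 5.32 × 25 = 107.73 mm
Seasonal total = 343.43 mm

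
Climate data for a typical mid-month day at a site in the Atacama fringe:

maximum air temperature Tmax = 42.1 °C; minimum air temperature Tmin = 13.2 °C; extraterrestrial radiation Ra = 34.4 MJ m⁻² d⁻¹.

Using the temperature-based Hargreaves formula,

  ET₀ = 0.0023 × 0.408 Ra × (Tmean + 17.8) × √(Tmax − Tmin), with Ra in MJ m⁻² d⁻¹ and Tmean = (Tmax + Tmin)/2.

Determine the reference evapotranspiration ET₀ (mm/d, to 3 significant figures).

Tmean = (42.1 + 13.2)/2 = 27.65 °C
0.408 Ra = 0.408 × 34.4 = 14.0352 mm/d equivalent
ET₀ = 0.0023 × 14.0352 × (27.65 + 17.8) × √28.9 = 0.0023 × 14.0352 × 45.45 × 5.3759 = 7.8874 mm/d

7.89 mm/d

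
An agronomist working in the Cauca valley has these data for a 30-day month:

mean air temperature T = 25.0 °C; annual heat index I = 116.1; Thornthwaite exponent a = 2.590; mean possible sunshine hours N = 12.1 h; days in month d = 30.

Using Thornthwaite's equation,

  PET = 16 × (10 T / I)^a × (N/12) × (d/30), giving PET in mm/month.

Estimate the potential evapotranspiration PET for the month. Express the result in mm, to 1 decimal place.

10T/I = 10 × 25.0 / 116.1 = 2.1533
(10T/I)^a = 2.1533^2.590 = 7.2902
Uncorrected PET = 16 × 7.2902 = 116.643 mm
Correction = (N/12)(d/30) = (12.1/12)(30/30) = 1.0083
PET = 116.643 × 1.0083 = 117.611 mm/month

117.6 mm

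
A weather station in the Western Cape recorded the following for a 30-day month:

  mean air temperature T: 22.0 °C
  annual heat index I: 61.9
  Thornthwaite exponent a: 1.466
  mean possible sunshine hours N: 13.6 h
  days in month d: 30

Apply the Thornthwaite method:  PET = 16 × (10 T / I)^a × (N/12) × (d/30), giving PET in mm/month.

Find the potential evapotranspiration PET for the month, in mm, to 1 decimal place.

10T/I = 10 × 22.0 / 61.9 = 3.5541
(10T/I)^a = 3.5541^1.466 = 6.4176
Uncorrected PET = 16 × 6.4176 = 102.682 mm
Correction = (N/12)(d/30) = (13.6/12)(30/30) = 1.1333
PET = 102.682 × 1.1333 = 116.370 mm/month

116.4 mm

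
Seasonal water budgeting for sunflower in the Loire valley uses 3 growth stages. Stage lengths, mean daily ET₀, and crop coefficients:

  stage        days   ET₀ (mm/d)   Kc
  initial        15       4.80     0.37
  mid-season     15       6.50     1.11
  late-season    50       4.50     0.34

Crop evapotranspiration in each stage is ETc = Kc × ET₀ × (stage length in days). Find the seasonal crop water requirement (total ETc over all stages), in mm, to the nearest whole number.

211 mm

initial: 0.37 × 4.80 × 15 = 26.64 mm
mid-season: 1.11 × 6.50 × 15 = 108.23 mm
late-season: 0.34 × 4.50 × 50 = 76.50 mm
Seasonal total = 211.37 mm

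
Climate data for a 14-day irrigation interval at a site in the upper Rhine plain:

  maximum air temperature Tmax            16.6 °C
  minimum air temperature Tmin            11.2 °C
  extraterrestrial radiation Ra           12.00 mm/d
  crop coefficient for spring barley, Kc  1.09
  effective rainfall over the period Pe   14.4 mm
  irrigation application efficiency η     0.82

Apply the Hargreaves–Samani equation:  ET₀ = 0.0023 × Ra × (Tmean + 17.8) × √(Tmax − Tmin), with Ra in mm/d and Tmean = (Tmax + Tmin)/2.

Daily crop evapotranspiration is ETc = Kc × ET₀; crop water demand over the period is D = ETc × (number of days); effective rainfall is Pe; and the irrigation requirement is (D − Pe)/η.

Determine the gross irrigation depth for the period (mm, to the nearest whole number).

Tmean = (16.6 + 11.2)/2 = 13.90 °C
ET₀ = 0.0023 × 12.00 × (13.90 + 17.8) × √5.4 = 0.0023 × 12.00 × 31.70 × 2.3238 = 2.0331 mm/d
ETc = Kc × ET₀ = 1.09 × 2.0331 = 2.2161 mm/d
Crop demand D = ETc × 14 d = 2.2161 × 14 = 31.025 mm
D − Pe = 31.025 − 14.4 = 16.625 mm
Gross irrigation = 16.625 / 0.82 = 20.274 mm

20 mm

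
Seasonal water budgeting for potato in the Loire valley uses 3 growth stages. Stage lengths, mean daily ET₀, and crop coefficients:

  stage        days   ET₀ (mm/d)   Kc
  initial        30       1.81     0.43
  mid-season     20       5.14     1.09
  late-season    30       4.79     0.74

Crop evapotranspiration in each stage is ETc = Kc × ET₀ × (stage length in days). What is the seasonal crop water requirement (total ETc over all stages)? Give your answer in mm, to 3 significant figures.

initial: 0.43 × 1.81 × 30 = 23.35 mm
mid-season: 1.09 × 5.14 × 20 = 112.05 mm
late-season: 0.74 × 4.79 × 30 = 106.34 mm
Seasonal total = 241.74 mm

242 mm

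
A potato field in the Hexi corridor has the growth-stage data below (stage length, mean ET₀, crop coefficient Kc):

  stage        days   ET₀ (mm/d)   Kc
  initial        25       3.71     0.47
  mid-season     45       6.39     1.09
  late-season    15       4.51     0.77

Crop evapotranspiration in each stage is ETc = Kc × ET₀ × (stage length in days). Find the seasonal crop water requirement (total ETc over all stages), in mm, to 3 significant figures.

initial: 0.47 × 3.71 × 25 = 43.59 mm
mid-season: 1.09 × 6.39 × 45 = 313.43 mm
late-season: 0.77 × 4.51 × 15 = 52.09 mm
Seasonal total = 409.11 mm

409 mm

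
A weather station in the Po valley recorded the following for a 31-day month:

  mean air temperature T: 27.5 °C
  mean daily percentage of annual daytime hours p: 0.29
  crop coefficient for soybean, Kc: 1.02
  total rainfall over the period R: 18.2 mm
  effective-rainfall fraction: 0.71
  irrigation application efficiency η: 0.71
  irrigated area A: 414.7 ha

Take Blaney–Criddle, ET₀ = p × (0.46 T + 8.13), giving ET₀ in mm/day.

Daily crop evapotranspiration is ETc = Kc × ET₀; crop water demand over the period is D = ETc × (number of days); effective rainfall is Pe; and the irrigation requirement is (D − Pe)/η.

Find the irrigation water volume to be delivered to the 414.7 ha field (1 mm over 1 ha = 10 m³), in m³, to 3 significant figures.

ET₀ = 0.29 × (0.46 × 27.5 + 8.13) = 0.29 × 20.780 = 6.0262 mm/d
ETc = Kc × ET₀ = 1.02 × 6.0262 = 6.1467 mm/d
Crop demand D = ETc × 31 d = 6.1467 × 31 = 190.548 mm
Pe = 0.71 × 18.2 = 12.922 mm
D − Pe = 190.548 − 12.922 = 177.626 mm
Gross irrigation = 177.626 / 0.71 = 250.177 mm
Volume = 250.177 mm × 414.7 ha × 10 = 1037484.0 m³

1040000 m³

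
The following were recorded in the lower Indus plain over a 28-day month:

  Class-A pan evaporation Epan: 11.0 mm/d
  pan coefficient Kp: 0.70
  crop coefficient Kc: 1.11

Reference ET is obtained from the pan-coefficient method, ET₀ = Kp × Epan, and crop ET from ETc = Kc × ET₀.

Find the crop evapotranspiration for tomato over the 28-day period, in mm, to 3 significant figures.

239 mm

ET₀ = 0.70 × 11.0 = 7.7000 mm/d
ETc = Kc × ET₀ = 1.11 × 7.7000 = 8.5470 mm/d
Over 28 days: 8.5470 × 28 = 239.316 mm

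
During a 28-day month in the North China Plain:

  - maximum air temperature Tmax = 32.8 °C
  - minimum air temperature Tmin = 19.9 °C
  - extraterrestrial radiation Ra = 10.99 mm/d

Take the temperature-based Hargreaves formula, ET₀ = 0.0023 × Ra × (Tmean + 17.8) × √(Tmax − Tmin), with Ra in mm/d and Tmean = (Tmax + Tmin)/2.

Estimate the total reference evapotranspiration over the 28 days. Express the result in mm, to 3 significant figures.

Tmean = (32.8 + 19.9)/2 = 26.35 °C
ET₀ = 0.0023 × 10.99 × (26.35 + 17.8) × √12.9 = 0.0023 × 10.99 × 44.15 × 3.5917 = 4.0083 mm/d
Over 28 days: 4.0083 × 28 = 112.232 mm

112 mm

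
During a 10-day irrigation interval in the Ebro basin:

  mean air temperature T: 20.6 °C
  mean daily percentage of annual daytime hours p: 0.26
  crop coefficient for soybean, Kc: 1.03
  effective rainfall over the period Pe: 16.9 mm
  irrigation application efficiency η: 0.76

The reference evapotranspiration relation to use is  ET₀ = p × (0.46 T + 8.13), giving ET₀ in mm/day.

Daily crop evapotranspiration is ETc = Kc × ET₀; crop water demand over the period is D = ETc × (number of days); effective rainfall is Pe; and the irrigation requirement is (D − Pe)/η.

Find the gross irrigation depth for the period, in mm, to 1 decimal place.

ET₀ = 0.26 × (0.46 × 20.6 + 8.13) = 0.26 × 17.606 = 4.5776 mm/d
ETc = Kc × ET₀ = 1.03 × 4.5776 = 4.7149 mm/d
Crop demand D = ETc × 10 d = 4.7149 × 10 = 47.149 mm
D − Pe = 47.149 − 16.9 = 30.249 mm
Gross irrigation = 30.249 / 0.76 = 39.801 mm

39.8 mm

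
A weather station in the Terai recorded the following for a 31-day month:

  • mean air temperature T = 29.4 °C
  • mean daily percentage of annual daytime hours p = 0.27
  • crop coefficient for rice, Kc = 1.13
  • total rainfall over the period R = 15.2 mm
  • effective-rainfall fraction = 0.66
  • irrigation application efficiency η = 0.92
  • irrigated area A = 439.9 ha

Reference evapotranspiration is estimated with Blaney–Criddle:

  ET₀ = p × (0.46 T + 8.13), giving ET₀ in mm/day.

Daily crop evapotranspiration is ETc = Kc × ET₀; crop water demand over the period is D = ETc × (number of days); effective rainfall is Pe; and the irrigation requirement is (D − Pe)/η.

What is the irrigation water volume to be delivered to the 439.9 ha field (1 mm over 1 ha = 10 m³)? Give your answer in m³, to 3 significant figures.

ET₀ = 0.27 × (0.46 × 29.4 + 8.13) = 0.27 × 21.654 = 5.8466 mm/d
ETc = Kc × ET₀ = 1.13 × 5.8466 = 6.6067 mm/d
Crop demand D = ETc × 31 d = 6.6067 × 31 = 204.808 mm
Pe = 0.66 × 15.2 = 10.032 mm
D − Pe = 204.808 − 10.032 = 194.776 mm
Gross irrigation = 194.776 / 0.92 = 211.713 mm
Volume = 211.713 mm × 439.9 ha × 10 = 931325.5 m³

931000 m³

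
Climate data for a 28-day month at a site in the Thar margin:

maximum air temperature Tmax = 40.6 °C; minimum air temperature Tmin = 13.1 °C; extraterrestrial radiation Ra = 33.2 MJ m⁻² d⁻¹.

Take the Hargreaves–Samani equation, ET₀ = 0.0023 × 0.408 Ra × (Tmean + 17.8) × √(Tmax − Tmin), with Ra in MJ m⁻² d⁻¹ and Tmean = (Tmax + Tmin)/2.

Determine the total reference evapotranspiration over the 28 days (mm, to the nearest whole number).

Tmean = (40.6 + 13.1)/2 = 26.85 °C
0.408 Ra = 0.408 × 33.2 = 13.5456 mm/d equivalent
ET₀ = 0.0023 × 13.5456 × (26.85 + 17.8) × √27.5 = 0.0023 × 13.5456 × 44.65 × 5.2440 = 7.2947 mm/d
Over 28 days: 7.2947 × 28 = 204.252 mm

204 mm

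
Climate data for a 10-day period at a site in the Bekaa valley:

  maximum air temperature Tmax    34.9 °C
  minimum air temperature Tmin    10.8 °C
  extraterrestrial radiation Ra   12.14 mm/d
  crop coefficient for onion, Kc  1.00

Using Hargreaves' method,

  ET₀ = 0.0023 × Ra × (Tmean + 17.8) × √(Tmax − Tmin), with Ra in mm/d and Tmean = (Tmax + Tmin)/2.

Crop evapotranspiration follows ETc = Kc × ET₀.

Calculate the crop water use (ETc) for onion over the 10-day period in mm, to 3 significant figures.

55.7 mm

Tmean = (34.9 + 10.8)/2 = 22.85 °C
ET₀ = 0.0023 × 12.14 × (22.85 + 17.8) × √24.1 = 0.0023 × 12.14 × 40.65 × 4.9092 = 5.5721 mm/d
ETc = Kc × ET₀ = 1.00 × 5.5721 = 5.5721 mm/d
Over 10 days: 5.5721 × 10 = 55.721 mm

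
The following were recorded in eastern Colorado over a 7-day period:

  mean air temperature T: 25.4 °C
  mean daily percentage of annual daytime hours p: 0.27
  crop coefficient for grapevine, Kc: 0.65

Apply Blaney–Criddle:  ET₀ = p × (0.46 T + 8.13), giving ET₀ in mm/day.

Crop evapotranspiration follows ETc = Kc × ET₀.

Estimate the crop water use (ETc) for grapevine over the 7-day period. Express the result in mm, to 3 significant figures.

24.3 mm

ET₀ = 0.27 × (0.46 × 25.4 + 8.13) = 0.27 × 19.814 = 5.3498 mm/d
ETc = Kc × ET₀ = 0.65 × 5.3498 = 3.4774 mm/d
Over 7 days: 3.4774 × 7 = 24.342 mm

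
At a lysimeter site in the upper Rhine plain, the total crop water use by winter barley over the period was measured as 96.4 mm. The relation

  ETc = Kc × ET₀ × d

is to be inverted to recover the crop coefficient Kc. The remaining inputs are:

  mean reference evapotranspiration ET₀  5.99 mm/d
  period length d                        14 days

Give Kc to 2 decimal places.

1.15

ETc = Kc × ET₀ × d  ⇒  Kc = ETc / (ET₀ × d)
Kc = 96.4 / (5.99 × 14) = 96.4 / 83.86 = 1.1495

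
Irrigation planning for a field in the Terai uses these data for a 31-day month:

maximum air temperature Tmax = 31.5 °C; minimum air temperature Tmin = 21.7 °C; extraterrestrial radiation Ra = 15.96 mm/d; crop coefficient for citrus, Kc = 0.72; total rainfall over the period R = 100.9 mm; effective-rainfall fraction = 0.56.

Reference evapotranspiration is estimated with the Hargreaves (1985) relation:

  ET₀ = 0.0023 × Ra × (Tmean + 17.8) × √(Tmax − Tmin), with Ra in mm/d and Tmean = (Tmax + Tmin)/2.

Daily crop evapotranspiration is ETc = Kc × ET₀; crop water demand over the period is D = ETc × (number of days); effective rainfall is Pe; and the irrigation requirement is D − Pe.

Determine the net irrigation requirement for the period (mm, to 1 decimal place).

57.4 mm

Tmean = (31.5 + 21.7)/2 = 26.60 °C
ET₀ = 0.0023 × 15.96 × (26.60 + 17.8) × √9.8 = 0.0023 × 15.96 × 44.40 × 3.1305 = 5.1022 mm/d
ETc = Kc × ET₀ = 0.72 × 5.1022 = 3.6736 mm/d
Crop demand D = ETc × 31 d = 3.6736 × 31 = 113.882 mm
Pe = 0.56 × 100.9 = 56.504 mm
D − Pe = 113.882 − 56.504 = 57.378 mm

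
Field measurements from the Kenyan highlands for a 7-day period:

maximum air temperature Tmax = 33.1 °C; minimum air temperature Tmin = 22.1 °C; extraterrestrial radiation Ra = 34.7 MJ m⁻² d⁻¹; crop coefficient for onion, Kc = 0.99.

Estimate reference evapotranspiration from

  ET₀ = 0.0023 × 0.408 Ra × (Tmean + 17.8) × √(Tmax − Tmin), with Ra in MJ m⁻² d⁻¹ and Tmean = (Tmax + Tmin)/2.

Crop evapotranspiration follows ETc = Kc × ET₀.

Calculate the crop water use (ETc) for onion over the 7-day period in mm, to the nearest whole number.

Tmean = (33.1 + 22.1)/2 = 27.60 °C
0.408 Ra = 0.408 × 34.7 = 14.1576 mm/d equivalent
ET₀ = 0.0023 × 14.1576 × (27.60 + 17.8) × √11.0 = 0.0023 × 14.1576 × 45.40 × 3.3166 = 4.9031 mm/d
ETc = Kc × ET₀ = 0.99 × 4.9031 = 4.8541 mm/d
Over 7 days: 4.8541 × 7 = 33.979 mm

34 mm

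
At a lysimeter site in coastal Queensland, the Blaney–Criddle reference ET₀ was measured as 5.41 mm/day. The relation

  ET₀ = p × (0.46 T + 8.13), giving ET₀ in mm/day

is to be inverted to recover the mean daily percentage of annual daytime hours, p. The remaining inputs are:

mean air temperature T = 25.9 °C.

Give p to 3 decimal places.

p = ET₀ / (0.46 T + 8.13) = 5.41 / (0.46 × 25.9 + 8.13) = 5.41 / 20.044 = 0.2699

0.270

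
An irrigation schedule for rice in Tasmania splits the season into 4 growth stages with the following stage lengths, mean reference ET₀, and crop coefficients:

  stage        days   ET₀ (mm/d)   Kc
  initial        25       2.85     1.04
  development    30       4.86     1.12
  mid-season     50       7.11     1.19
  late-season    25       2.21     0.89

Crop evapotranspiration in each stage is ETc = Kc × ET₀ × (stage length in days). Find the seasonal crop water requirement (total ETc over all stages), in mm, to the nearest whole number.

initial: 1.04 × 2.85 × 25 = 74.10 mm
development: 1.12 × 4.86 × 30 = 163.30 mm
mid-season: 1.19 × 7.11 × 50 = 423.05 mm
late-season: 0.89 × 2.21 × 25 = 49.17 mm
Seasonal total = 709.62 mm

710 mm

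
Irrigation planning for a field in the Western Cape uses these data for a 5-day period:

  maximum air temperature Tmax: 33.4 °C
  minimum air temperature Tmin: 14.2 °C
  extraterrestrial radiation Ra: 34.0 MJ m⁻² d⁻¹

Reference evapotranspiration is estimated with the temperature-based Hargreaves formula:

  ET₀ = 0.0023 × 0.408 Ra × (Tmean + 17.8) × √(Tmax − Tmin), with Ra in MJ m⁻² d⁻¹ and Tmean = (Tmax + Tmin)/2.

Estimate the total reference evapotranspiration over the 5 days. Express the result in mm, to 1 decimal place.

29.1 mm

Tmean = (33.4 + 14.2)/2 = 23.80 °C
0.408 Ra = 0.408 × 34.0 = 13.8720 mm/d equivalent
ET₀ = 0.0023 × 13.8720 × (23.80 + 17.8) × √19.2 = 0.0023 × 13.8720 × 41.60 × 4.3818 = 5.8158 mm/d
Over 5 days: 5.8158 × 5 = 29.079 mm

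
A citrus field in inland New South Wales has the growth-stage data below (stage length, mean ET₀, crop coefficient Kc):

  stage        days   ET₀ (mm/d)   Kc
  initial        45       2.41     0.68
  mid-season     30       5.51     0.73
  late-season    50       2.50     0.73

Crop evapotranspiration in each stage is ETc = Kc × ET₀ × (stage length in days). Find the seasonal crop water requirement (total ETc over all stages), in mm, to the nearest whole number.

286 mm

initial: 0.68 × 2.41 × 45 = 73.75 mm
mid-season: 0.73 × 5.51 × 30 = 120.67 mm
late-season: 0.73 × 2.50 × 50 = 91.25 mm
Seasonal total = 285.67 mm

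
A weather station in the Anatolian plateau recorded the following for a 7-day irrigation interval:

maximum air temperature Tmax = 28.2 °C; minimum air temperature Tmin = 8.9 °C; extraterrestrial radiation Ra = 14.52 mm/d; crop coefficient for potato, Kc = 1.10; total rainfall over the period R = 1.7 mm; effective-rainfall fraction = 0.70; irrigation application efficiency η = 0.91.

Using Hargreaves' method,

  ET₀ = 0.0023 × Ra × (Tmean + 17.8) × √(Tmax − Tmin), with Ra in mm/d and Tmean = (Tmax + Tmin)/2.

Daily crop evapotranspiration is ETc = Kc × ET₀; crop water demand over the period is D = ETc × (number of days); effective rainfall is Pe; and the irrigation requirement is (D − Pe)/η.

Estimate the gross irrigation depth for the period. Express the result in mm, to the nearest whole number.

44 mm

Tmean = (28.2 + 8.9)/2 = 18.55 °C
ET₀ = 0.0023 × 14.52 × (18.55 + 17.8) × √19.3 = 0.0023 × 14.52 × 36.35 × 4.3932 = 5.3331 mm/d
ETc = Kc × ET₀ = 1.10 × 5.3331 = 5.8664 mm/d
Crop demand D = ETc × 7 d = 5.8664 × 7 = 41.065 mm
Pe = 0.70 × 1.7 = 1.190 mm
D − Pe = 41.065 − 1.190 = 39.875 mm
Gross irrigation = 39.875 / 0.91 = 43.819 mm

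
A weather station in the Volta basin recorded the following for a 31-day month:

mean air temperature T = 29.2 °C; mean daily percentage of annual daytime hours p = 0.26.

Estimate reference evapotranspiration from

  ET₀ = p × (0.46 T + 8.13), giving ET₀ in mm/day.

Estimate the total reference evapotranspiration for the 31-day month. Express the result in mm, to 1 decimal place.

ET₀ = 0.26 × (0.46 × 29.2 + 8.13) = 0.26 × 21.562 = 5.6061 mm/d
Monthly total = 5.6061 × 31 = 173.789 mm

173.8 mm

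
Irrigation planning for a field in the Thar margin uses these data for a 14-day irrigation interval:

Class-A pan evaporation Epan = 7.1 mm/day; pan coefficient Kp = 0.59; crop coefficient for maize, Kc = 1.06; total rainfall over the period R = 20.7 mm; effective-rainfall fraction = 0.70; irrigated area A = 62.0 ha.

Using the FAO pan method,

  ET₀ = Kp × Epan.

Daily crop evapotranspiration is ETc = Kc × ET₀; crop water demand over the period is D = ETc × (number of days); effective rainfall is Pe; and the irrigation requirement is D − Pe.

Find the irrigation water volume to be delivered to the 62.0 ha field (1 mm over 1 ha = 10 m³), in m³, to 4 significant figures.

29560 m³

ET₀ = 0.59 × 7.1 = 4.1890 mm/d
ETc = Kc × ET₀ = 1.06 × 4.1890 = 4.4403 mm/d
Crop demand D = ETc × 14 d = 4.4403 × 14 = 62.164 mm
Pe = 0.70 × 20.7 = 14.490 mm
D − Pe = 62.164 − 14.490 = 47.674 mm
Volume = 47.674 mm × 62.0 ha × 10 = 29557.9 m³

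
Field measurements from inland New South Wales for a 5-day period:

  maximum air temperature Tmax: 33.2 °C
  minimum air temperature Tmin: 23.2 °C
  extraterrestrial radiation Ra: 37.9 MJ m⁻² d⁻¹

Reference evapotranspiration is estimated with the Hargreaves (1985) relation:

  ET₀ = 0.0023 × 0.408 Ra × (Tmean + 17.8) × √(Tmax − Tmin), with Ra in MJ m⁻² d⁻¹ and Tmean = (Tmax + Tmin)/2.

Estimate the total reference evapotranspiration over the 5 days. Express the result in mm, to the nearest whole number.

Tmean = (33.2 + 23.2)/2 = 28.20 °C
0.408 Ra = 0.408 × 37.9 = 15.4632 mm/d equivalent
ET₀ = 0.0023 × 15.4632 × (28.20 + 17.8) × √10.0 = 0.0023 × 15.4632 × 46.00 × 3.1623 = 5.1735 mm/d
Over 5 days: 5.1735 × 5 = 25.868 mm

26 mm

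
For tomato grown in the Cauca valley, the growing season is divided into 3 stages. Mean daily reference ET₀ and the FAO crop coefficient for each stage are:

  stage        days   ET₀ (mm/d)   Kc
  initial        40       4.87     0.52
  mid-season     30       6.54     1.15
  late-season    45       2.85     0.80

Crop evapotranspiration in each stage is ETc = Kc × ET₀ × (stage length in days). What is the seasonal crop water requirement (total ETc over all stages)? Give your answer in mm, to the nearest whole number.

430 mm

initial: 0.52 × 4.87 × 40 = 101.30 mm
mid-season: 1.15 × 6.54 × 30 = 225.63 mm
late-season: 0.80 × 2.85 × 45 = 102.60 mm
Seasonal total = 429.53 mm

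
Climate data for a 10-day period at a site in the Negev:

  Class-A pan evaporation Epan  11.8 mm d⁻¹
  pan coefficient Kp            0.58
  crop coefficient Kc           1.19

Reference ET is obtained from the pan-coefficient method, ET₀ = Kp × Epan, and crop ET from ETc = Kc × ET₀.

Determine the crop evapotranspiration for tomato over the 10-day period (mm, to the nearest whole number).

81 mm

ET₀ = 0.58 × 11.8 = 6.8440 mm/d
ETc = Kc × ET₀ = 1.19 × 6.8440 = 8.1444 mm/d
Over 10 days: 8.1444 × 10 = 81.444 mm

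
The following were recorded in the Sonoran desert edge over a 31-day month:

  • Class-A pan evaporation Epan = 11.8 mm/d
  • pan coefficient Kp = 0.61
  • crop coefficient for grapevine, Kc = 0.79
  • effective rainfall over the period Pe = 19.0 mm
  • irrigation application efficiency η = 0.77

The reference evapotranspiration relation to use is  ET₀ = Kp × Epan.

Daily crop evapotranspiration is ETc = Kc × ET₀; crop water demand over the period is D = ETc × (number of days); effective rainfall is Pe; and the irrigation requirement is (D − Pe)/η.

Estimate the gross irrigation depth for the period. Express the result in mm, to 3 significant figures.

ET₀ = 0.61 × 11.8 = 7.1980 mm/d
ETc = Kc × ET₀ = 0.79 × 7.1980 = 5.6864 mm/d
Crop demand D = ETc × 31 d = 5.6864 × 31 = 176.278 mm
D − Pe = 176.278 − 19.0 = 157.278 mm
Gross irrigation = 157.278 / 0.77 = 204.257 mm

204 mm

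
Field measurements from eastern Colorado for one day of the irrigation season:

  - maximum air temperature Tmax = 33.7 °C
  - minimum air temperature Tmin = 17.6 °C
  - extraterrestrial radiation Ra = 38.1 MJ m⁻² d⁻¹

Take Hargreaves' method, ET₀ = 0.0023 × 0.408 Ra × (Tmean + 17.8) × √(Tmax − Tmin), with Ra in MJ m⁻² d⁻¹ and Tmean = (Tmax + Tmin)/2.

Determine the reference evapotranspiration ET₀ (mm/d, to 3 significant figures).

Tmean = (33.7 + 17.6)/2 = 25.65 °C
0.408 Ra = 0.408 × 38.1 = 15.5448 mm/d equivalent
ET₀ = 0.0023 × 15.5448 × (25.65 + 17.8) × √16.1 = 0.0023 × 15.5448 × 43.45 × 4.0125 = 6.2333 mm/d

6.23 mm/d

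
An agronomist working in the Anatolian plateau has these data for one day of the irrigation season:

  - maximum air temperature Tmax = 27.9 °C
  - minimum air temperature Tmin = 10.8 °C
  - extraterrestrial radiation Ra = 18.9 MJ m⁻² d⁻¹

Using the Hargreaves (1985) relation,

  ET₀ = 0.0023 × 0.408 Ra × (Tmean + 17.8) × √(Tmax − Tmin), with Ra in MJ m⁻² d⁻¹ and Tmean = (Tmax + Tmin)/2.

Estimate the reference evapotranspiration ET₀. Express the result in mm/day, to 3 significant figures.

2.72 mm/day

Tmean = (27.9 + 10.8)/2 = 19.35 °C
0.408 Ra = 0.408 × 18.9 = 7.7112 mm/d equivalent
ET₀ = 0.0023 × 7.7112 × (19.35 + 17.8) × √17.1 = 0.0023 × 7.7112 × 37.15 × 4.1352 = 2.7246 mm/d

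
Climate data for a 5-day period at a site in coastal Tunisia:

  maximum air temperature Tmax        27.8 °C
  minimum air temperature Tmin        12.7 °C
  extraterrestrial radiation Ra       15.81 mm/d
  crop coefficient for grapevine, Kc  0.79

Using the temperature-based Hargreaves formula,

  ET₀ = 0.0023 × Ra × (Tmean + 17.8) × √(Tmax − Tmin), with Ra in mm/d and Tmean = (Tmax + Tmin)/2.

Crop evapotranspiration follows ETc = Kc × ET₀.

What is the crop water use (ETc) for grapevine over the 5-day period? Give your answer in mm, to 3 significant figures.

Tmean = (27.8 + 12.7)/2 = 20.25 °C
ET₀ = 0.0023 × 15.81 × (20.25 + 17.8) × √15.1 = 0.0023 × 15.81 × 38.05 × 3.8859 = 5.3766 mm/d
ETc = Kc × ET₀ = 0.79 × 5.3766 = 4.2475 mm/d
Over 5 days: 4.2475 × 5 = 21.238 mm

21.2 mm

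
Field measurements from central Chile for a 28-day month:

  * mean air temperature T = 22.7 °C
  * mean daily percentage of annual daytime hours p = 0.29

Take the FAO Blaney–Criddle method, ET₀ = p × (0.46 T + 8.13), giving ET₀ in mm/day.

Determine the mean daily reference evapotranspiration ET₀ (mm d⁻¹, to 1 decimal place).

5.4 mm d⁻¹

ET₀ = 0.29 × (0.46 × 22.7 + 8.13) = 0.29 × 18.572 = 5.3859 mm/d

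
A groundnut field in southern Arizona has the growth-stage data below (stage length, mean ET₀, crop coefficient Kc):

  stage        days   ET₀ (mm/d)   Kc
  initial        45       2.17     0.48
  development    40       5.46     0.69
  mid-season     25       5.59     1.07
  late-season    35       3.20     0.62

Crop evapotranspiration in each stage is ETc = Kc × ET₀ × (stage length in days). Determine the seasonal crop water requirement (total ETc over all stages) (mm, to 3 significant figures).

417 mm

initial: 0.48 × 2.17 × 45 = 46.87 mm
development: 0.69 × 5.46 × 40 = 150.70 mm
mid-season: 1.07 × 5.59 × 25 = 149.53 mm
late-season: 0.62 × 3.20 × 35 = 69.44 mm
Seasonal total = 416.54 mm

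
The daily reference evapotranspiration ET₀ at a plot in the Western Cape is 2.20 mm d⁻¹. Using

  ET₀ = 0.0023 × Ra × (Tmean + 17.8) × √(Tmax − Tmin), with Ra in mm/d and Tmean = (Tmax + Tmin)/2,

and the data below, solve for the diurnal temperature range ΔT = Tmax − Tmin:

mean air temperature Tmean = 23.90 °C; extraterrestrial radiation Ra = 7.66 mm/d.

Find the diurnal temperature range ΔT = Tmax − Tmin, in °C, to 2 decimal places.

8.97 °C

√ΔT = ET₀ / [0.0023 × Ra × (Tmean+17.8)] = 2.20 / (0.0023 × 7.66 × 41.70) = 2.9945
ΔT = 2.9945² = 8.967 °C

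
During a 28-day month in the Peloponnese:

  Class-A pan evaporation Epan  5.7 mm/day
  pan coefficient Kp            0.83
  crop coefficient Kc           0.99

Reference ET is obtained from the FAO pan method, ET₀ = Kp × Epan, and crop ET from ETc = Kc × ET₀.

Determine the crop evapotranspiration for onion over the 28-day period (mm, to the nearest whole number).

131 mm

ET₀ = 0.83 × 5.7 = 4.7310 mm/d
ETc = Kc × ET₀ = 0.99 × 4.7310 = 4.6837 mm/d
Over 28 days: 4.6837 × 28 = 131.144 mm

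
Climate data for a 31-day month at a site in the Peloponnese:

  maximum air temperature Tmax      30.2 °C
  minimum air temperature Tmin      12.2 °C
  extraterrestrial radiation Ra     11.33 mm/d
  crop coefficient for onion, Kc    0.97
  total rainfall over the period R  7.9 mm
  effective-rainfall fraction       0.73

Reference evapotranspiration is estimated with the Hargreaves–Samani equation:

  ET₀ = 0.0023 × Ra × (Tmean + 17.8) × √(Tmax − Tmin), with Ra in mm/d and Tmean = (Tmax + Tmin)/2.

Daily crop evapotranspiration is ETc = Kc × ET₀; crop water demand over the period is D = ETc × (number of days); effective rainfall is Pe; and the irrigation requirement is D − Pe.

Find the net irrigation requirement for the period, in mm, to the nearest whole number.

124 mm

Tmean = (30.2 + 12.2)/2 = 21.20 °C
ET₀ = 0.0023 × 11.33 × (21.20 + 17.8) × √18.0 = 0.0023 × 11.33 × 39.00 × 4.2426 = 4.3118 mm/d
ETc = Kc × ET₀ = 0.97 × 4.3118 = 4.1824 mm/d
Crop demand D = ETc × 31 d = 4.1824 × 31 = 129.654 mm
Pe = 0.73 × 7.9 = 5.767 mm
D − Pe = 129.654 − 5.767 = 123.887 mm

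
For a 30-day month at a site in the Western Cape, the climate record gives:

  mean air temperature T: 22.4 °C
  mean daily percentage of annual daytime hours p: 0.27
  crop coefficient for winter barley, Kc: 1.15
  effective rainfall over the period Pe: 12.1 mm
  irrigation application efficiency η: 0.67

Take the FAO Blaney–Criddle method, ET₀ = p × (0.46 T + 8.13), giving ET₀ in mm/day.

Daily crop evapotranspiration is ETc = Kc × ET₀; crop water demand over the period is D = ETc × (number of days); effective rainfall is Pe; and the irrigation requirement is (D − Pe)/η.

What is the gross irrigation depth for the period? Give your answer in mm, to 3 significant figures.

238 mm

ET₀ = 0.27 × (0.46 × 22.4 + 8.13) = 0.27 × 18.434 = 4.9772 mm/d
ETc = Kc × ET₀ = 1.15 × 4.9772 = 5.7238 mm/d
Crop demand D = ETc × 30 d = 5.7238 × 30 = 171.714 mm
D − Pe = 171.714 − 12.1 = 159.614 mm
Gross irrigation = 159.614 / 0.67 = 238.230 mm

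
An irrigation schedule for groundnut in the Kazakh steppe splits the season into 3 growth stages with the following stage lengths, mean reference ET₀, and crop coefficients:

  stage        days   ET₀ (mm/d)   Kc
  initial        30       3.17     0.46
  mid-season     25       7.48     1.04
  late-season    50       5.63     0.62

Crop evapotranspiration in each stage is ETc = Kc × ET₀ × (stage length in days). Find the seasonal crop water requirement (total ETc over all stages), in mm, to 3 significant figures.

initial: 0.46 × 3.17 × 30 = 43.75 mm
mid-season: 1.04 × 7.48 × 25 = 194.48 mm
late-season: 0.62 × 5.63 × 50 = 174.53 mm
Seasonal total = 412.76 mm

413 mm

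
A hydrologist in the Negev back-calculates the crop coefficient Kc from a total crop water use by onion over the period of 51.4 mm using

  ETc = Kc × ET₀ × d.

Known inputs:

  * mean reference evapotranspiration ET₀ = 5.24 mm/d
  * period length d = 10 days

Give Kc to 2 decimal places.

ETc = Kc × ET₀ × d  ⇒  Kc = ETc / (ET₀ × d)
Kc = 51.4 / (5.24 × 10) = 51.4 / 52.40 = 0.9809

0.98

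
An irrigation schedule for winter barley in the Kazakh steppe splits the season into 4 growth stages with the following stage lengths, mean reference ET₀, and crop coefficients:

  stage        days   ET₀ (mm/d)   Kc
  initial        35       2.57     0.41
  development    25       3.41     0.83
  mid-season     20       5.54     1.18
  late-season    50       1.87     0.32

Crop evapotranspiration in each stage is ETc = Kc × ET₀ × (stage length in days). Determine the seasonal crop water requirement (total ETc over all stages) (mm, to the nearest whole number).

268 mm

initial: 0.41 × 2.57 × 35 = 36.88 mm
development: 0.83 × 3.41 × 25 = 70.76 mm
mid-season: 1.18 × 5.54 × 20 = 130.74 mm
late-season: 0.32 × 1.87 × 50 = 29.92 mm
Seasonal total = 268.30 mm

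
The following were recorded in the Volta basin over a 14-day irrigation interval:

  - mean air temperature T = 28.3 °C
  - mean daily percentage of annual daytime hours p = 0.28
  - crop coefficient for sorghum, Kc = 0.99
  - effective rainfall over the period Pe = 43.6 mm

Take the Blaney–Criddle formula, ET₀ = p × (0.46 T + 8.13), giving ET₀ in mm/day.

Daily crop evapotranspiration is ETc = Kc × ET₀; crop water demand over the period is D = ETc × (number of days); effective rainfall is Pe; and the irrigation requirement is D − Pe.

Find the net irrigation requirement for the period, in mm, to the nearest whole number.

ET₀ = 0.28 × (0.46 × 28.3 + 8.13) = 0.28 × 21.148 = 5.9214 mm/d
ETc = Kc × ET₀ = 0.99 × 5.9214 = 5.8622 mm/d
Crop demand D = ETc × 14 d = 5.8622 × 14 = 82.071 mm
D − Pe = 82.071 − 43.6 = 38.471 mm

38 mm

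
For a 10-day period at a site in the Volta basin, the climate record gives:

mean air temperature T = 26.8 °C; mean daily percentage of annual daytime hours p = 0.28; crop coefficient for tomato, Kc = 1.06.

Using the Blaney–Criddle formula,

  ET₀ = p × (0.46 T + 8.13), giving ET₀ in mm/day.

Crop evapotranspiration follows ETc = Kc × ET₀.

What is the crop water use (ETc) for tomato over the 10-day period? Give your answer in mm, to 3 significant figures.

60.7 mm

ET₀ = 0.28 × (0.46 × 26.8 + 8.13) = 0.28 × 20.458 = 5.7282 mm/d
ETc = Kc × ET₀ = 1.06 × 5.7282 = 6.0719 mm/d
Over 10 days: 6.0719 × 10 = 60.719 mm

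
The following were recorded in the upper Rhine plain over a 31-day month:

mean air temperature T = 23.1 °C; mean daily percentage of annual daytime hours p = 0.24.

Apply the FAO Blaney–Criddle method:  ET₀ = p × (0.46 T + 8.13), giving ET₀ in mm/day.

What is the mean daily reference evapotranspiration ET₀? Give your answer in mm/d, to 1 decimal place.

4.5 mm/d

ET₀ = 0.24 × (0.46 × 23.1 + 8.13) = 0.24 × 18.756 = 4.5014 mm/d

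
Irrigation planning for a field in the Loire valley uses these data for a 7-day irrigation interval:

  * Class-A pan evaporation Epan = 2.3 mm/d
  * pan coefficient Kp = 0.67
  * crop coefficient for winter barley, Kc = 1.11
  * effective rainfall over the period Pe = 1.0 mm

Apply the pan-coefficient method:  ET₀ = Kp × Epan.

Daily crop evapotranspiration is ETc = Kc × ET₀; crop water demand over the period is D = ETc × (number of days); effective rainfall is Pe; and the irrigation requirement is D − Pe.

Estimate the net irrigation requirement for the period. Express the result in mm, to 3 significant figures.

ET₀ = 0.67 × 2.3 = 1.5410 mm/d
ETc = Kc × ET₀ = 1.11 × 1.5410 = 1.7105 mm/d
Crop demand D = ETc × 7 d = 1.7105 × 7 = 11.974 mm
D − Pe = 11.974 − 1.0 = 10.974 mm

11.0 mm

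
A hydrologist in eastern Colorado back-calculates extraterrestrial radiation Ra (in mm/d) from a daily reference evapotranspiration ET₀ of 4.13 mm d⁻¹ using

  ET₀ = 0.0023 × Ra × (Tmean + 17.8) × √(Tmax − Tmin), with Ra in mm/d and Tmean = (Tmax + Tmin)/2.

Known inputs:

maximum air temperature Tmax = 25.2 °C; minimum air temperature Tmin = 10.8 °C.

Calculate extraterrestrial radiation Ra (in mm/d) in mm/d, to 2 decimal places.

13.22 mm/d

Tmean = 18.00 °C; √ΔT = 3.7947
Ra = ET₀ / [0.0023 × (Tmean+17.8) × √ΔT] = 4.13 / (0.0023 × 35.80 × 3.7947) = 13.218 mm/d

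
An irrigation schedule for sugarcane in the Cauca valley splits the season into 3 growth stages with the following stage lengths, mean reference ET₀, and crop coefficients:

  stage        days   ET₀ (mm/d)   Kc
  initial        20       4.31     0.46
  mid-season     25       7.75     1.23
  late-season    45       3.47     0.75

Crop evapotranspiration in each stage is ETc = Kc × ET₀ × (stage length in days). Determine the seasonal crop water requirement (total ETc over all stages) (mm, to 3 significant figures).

initial: 0.46 × 4.31 × 20 = 39.65 mm
mid-season: 1.23 × 7.75 × 25 = 238.31 mm
late-season: 0.75 × 3.47 × 45 = 117.11 mm
Seasonal total = 395.07 mm

395 mm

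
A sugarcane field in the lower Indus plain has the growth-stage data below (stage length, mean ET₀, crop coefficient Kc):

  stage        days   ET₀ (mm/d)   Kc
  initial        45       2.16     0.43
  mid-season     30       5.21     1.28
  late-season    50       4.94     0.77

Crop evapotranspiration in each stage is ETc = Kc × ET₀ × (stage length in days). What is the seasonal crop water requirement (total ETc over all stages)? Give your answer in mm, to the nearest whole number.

initial: 0.43 × 2.16 × 45 = 41.80 mm
mid-season: 1.28 × 5.21 × 30 = 200.06 mm
late-season: 0.77 × 4.94 × 50 = 190.19 mm
Seasonal total = 432.05 mm

432 mm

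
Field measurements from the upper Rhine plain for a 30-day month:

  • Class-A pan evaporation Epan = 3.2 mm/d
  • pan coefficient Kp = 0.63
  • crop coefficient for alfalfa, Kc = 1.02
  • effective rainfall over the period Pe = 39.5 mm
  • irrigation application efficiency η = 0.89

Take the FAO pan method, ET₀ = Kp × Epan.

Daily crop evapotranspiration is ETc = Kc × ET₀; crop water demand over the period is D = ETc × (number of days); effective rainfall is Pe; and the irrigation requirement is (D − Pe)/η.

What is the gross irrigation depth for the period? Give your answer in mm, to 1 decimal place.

24.9 mm

ET₀ = 0.63 × 3.2 = 2.0160 mm/d
ETc = Kc × ET₀ = 1.02 × 2.0160 = 2.0563 mm/d
Crop demand D = ETc × 30 d = 2.0563 × 30 = 61.689 mm
D − Pe = 61.689 − 39.5 = 22.189 mm
Gross irrigation = 22.189 / 0.89 = 24.931 mm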